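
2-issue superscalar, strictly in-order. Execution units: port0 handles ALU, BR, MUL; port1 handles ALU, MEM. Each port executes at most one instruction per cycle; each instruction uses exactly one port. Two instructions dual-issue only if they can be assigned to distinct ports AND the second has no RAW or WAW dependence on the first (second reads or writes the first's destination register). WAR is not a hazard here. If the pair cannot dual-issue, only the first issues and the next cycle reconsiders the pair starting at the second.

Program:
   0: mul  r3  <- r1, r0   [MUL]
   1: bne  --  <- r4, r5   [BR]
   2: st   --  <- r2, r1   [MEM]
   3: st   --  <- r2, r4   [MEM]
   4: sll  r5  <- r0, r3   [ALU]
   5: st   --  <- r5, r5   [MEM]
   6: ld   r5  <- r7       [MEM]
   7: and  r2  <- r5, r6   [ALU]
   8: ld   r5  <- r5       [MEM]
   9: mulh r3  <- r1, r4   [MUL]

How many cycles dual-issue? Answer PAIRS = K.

PAIRS = 3

  cy0 -> i0 (mul) no-port MUL/BR
  cy1 -> i1+i2 (bne st) dual
  cy2 -> i3+i4 (st sll) dual
  cy3 -> i5 (st) no-port MEM/MEM
  cy4 -> i6 (ld) RAW r5
  cy5 -> i7+i8 (and ld) dual
  cy6 -> i9 (mulh) tail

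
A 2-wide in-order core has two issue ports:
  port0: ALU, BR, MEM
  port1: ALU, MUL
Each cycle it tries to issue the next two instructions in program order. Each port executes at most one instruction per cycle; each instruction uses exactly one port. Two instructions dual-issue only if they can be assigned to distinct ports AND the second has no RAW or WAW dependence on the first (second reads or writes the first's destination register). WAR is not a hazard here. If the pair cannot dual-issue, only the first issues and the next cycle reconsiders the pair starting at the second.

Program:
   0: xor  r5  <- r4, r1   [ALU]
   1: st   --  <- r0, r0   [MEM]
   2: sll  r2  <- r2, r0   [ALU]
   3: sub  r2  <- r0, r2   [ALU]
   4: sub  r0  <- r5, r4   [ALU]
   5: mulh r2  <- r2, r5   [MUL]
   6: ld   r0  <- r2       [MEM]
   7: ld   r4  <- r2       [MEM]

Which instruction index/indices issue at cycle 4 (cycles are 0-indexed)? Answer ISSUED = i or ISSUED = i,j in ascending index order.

ISSUED = 6

0. xor/st @i0,i1  | 2-wide
1. sll @i2  | RAW+WAW r2
2. sub/sub @i3,i4  | 2-wide
3. mulh @i5  | RAW r2
4. ld @i6  | no-port MEM/MEM
5. ld @i7  | tail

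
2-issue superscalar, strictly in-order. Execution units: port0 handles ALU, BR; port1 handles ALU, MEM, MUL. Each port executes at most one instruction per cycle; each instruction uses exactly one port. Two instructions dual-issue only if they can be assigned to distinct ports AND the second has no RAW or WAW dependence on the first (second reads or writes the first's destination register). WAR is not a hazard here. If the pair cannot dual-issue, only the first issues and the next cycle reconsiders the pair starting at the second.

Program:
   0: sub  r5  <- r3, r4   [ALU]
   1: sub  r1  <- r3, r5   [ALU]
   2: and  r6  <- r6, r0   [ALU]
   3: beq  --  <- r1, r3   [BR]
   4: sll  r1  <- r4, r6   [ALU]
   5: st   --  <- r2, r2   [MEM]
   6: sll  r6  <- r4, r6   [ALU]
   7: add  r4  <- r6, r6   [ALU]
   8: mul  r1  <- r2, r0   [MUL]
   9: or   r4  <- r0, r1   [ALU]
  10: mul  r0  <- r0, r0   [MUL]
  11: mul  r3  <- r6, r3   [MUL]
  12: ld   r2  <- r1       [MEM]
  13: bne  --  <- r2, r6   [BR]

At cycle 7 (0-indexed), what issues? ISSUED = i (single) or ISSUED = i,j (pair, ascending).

t=0 i0:sub.ALU ; RAW r5
t=1 i1&i2:sub.ALU+and.ALU ; 2-wide
t=2 i3&i4:beq.BR+sll.ALU ; 2-wide
t=3 i5&i6:st.MEM+sll.ALU ; 2-wide
t=4 i7&i8:add.ALU+mul.MUL ; 2-wide
t=5 i9&i10:or.ALU+mul.MUL ; 2-wide
t=6 i11:mul.MUL ; no-port MUL/MEM
t=7 i12:ld.MEM ; RAW r2
t=8 i13:bne.BR ; tail

ISSUED = 12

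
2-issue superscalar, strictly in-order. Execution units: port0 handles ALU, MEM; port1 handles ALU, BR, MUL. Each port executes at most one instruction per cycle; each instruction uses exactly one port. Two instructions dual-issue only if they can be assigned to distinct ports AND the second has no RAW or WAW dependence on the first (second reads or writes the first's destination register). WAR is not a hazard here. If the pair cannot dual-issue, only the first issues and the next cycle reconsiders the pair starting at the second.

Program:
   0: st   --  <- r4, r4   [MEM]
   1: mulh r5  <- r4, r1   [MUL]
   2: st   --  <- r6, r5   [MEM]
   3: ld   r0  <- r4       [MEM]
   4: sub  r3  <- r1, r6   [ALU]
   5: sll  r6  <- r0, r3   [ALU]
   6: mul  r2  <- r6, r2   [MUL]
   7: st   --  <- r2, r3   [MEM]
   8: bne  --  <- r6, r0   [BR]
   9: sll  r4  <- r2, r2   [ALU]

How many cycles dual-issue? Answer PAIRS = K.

PAIRS = 3

  cy0 -> i0/i1 (st.MEM/mulh.MUL) dual
  cy1 -> i2 (st.MEM) no-port MEM/MEM
  cy2 -> i3/i4 (ld.MEM/sub.ALU) dual
  cy3 -> i5 (sll.ALU) RAW r6
  cy4 -> i6 (mul.MUL) RAW r2
  cy5 -> i7/i8 (st.MEM/bne.BR) dual
  cy6 -> i9 (sll.ALU) tail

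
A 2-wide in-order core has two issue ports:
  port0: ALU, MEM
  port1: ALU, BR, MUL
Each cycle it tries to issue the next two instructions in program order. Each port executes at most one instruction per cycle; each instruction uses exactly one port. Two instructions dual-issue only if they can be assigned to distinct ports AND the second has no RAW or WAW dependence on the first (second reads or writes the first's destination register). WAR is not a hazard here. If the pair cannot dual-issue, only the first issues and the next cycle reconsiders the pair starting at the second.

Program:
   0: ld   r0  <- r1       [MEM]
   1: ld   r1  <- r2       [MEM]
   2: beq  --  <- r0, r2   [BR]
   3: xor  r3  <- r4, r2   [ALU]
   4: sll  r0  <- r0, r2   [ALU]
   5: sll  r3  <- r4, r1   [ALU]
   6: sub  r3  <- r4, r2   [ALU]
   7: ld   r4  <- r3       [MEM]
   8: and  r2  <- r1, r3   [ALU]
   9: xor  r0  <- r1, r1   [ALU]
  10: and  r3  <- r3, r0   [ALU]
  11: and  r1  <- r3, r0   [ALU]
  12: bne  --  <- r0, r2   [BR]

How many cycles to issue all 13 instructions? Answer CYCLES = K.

t=0 i0:ld.MEM ; no-port MEM/MEM
t=1 i1/i2:ld.MEM;beq.BR ; dual
t=2 i3/i4:xor.ALU;sll.ALU ; dual
t=3 i5:sll.ALU ; WAW r3
t=4 i6:sub.ALU ; RAW r3
t=5 i7/i8:ld.MEM;and.ALU ; dual
t=6 i9:xor.ALU ; RAW r0
t=7 i10:and.ALU ; RAW r3
t=8 i11/i12:and.ALU;bne.BR ; dual

CYCLES = 9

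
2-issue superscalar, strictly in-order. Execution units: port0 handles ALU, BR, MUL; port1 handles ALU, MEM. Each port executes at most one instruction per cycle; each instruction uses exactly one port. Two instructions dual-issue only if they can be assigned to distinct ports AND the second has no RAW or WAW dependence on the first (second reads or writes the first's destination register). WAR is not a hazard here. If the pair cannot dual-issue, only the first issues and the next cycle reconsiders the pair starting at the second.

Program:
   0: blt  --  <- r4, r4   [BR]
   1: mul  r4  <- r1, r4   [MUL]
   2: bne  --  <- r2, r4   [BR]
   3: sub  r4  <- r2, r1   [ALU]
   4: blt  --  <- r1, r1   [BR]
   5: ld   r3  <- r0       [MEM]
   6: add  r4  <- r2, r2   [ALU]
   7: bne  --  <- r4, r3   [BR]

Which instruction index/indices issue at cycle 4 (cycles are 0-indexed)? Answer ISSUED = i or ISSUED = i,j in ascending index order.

ISSUED = 6

t=0 i0:blt ; no-port BR/MUL
t=1 i1:mul ; no-port MUL/BR
t=2 i2+i3:bne+sub ; 2-wide
t=3 i4+i5:blt+ld ; 2-wide
t=4 i6:add ; RAW r4
t=5 i7:bne ; tail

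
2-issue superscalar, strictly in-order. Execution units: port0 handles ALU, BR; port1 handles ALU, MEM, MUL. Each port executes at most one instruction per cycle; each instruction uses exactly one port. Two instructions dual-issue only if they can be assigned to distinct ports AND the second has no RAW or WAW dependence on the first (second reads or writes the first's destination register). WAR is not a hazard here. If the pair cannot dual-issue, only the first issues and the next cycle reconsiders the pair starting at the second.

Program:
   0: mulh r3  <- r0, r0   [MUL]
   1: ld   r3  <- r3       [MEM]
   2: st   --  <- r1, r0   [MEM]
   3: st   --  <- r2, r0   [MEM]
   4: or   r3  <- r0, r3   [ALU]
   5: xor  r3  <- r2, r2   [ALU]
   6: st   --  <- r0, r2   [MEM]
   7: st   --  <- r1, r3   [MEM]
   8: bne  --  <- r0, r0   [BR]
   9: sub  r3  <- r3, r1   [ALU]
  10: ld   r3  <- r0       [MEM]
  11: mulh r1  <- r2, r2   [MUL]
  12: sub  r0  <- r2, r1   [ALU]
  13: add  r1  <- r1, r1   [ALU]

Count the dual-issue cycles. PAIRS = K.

[0] i0  mulh.MUL  -- no-port MUL/MEM
[1] i1  ld.MEM  -- no-port MEM/MEM
[2] i2  st.MEM  -- no-port MEM/MEM
[3] i3&i4  st.MEM+or.ALU  -- pair
[4] i5&i6  xor.ALU+st.MEM  -- pair
[5] i7&i8  st.MEM+bne.BR  -- pair
[6] i9  sub.ALU  -- WAW r3
[7] i10  ld.MEM  -- no-port MEM/MUL
[8] i11  mulh.MUL  -- RAW r1
[9] i12&i13  sub.ALU+add.ALU  -- pair

PAIRS = 4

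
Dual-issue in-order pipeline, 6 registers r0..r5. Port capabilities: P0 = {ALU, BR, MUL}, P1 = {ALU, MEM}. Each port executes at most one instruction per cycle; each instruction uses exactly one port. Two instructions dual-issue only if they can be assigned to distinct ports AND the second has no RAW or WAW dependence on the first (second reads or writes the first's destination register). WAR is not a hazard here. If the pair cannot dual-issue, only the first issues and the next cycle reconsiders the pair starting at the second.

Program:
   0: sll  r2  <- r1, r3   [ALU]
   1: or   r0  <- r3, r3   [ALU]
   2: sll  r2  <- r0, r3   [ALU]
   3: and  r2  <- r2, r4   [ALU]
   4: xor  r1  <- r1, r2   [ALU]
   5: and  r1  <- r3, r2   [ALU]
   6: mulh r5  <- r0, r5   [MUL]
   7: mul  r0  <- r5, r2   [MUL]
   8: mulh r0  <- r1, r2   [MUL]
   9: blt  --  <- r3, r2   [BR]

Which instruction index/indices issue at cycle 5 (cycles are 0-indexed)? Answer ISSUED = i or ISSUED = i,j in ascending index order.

ISSUED = 7

c0: i0,i1 sll.ALU;or.ALU  dual
c1: i2 sll.ALU  RAW+WAW r2
c2: i3 and.ALU  RAW r2
c3: i4 xor.ALU  WAW r1
c4: i5,i6 and.ALU;mulh.MUL  dual
c5: i7 mul.MUL  no-port MUL/MUL
c6: i8 mulh.MUL  no-port MUL/BR
c7: i9 blt.BR  tail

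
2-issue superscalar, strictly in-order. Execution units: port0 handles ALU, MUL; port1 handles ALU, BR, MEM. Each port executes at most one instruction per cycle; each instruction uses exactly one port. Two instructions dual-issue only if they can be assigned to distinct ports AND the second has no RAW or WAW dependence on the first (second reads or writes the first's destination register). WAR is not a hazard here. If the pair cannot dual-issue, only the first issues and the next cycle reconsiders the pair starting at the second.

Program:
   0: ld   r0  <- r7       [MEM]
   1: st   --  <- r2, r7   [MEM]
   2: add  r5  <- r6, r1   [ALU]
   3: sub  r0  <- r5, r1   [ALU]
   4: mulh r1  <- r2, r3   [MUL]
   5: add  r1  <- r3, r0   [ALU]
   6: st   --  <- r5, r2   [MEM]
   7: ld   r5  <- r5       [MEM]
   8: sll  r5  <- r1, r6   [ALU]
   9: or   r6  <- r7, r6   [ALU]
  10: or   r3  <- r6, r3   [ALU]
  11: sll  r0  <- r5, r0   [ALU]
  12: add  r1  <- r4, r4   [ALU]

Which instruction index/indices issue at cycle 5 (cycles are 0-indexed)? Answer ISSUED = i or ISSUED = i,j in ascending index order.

ISSUED = 8,9

#0 head=0: ld i0 no-port MEM/MEM
#1 head=1: st+add i1&i2 dual
#2 head=3: sub+mulh i3&i4 dual
#3 head=5: add+st i5&i6 dual
#4 head=7: ld i7 WAW r5
#5 head=8: sll+or i8&i9 dual
#6 head=10: or+sll i10&i11 dual
#7 head=12: add i12 tail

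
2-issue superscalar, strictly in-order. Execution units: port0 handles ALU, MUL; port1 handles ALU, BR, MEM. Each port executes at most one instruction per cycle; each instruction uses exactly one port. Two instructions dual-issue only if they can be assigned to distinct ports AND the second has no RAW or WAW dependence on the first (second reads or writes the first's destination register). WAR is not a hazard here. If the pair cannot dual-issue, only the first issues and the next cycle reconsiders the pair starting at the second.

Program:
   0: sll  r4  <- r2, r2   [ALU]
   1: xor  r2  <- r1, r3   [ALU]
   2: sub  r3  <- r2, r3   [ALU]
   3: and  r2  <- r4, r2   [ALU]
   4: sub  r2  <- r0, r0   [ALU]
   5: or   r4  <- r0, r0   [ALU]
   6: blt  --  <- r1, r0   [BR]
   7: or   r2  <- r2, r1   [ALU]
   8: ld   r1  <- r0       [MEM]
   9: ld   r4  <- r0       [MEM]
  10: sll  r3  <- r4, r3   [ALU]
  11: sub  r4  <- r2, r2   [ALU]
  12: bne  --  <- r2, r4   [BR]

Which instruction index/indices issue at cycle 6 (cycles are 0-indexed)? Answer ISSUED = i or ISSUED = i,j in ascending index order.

0. sll.ALU;xor.ALU @i0&i1  | pair
1. sub.ALU;and.ALU @i2&i3  | pair
2. sub.ALU;or.ALU @i4&i5  | pair
3. blt.BR;or.ALU @i6&i7  | pair
4. ld.MEM @i8  | no-port MEM/MEM
5. ld.MEM @i9  | RAW r4
6. sll.ALU;sub.ALU @i10&i11  | pair
7. bne.BR @i12  | tail

ISSUED = 10,11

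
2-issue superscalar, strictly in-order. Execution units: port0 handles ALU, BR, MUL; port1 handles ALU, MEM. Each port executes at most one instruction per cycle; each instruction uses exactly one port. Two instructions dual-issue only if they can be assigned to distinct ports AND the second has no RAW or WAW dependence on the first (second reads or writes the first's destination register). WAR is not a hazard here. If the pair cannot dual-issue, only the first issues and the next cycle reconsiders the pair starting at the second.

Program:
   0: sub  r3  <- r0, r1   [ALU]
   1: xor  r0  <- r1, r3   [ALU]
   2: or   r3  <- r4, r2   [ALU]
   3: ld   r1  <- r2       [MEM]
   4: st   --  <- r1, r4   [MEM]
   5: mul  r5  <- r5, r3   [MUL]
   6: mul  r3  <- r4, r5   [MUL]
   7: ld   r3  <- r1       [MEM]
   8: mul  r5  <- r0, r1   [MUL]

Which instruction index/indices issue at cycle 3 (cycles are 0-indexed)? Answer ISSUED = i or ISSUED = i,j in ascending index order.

t=0 i0:sub ; RAW r3
t=1 i1,i2:xor/or ; pair
t=2 i3:ld ; no-port MEM/MEM
t=3 i4,i5:st/mul ; pair
t=4 i6:mul ; WAW r3
t=5 i7,i8:ld/mul ; pair

ISSUED = 4,5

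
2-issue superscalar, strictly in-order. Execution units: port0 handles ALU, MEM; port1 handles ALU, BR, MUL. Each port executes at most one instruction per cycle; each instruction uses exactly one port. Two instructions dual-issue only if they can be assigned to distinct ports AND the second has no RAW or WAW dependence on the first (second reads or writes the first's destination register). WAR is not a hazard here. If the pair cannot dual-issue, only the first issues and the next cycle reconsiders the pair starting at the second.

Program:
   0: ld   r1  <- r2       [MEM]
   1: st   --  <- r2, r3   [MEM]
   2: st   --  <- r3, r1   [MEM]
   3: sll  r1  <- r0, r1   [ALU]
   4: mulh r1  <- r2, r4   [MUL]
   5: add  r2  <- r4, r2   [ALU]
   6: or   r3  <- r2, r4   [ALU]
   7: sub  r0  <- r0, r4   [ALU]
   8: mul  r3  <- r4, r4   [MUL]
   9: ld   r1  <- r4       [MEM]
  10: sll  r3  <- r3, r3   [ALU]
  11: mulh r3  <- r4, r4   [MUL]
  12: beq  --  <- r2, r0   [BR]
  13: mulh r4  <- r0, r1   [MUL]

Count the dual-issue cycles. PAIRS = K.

PAIRS = 4

0. ld.MEM @i0  | no-port MEM/MEM
1. st.MEM @i1  | no-port MEM/MEM
2. st.MEM+sll.ALU @i2/i3  | 2-wide
3. mulh.MUL+add.ALU @i4/i5  | 2-wide
4. or.ALU+sub.ALU @i6/i7  | 2-wide
5. mul.MUL+ld.MEM @i8/i9  | 2-wide
6. sll.ALU @i10  | WAW r3
7. mulh.MUL @i11  | no-port MUL/BR
8. beq.BR @i12  | no-port BR/MUL
9. mulh.MUL @i13  | tail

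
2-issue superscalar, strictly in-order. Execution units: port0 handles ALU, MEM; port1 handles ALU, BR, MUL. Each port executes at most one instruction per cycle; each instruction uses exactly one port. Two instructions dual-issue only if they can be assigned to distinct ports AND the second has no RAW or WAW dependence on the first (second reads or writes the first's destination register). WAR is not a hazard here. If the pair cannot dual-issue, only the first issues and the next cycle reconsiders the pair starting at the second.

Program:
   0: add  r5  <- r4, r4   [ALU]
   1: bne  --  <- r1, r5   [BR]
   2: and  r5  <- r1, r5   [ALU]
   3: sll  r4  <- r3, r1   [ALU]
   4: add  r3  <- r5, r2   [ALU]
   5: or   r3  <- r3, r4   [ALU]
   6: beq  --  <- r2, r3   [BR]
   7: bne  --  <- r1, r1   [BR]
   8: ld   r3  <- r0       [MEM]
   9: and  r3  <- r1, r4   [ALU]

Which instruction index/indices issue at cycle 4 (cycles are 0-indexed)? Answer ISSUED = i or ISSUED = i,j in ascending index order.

0. add @i0  | RAW r5
1. bne/and @i1+i2  | pair
2. sll/add @i3+i4  | pair
3. or @i5  | RAW r3
4. beq @i6  | no-port BR/BR
5. bne/ld @i7+i8  | pair
6. and @i9  | tail

ISSUED = 6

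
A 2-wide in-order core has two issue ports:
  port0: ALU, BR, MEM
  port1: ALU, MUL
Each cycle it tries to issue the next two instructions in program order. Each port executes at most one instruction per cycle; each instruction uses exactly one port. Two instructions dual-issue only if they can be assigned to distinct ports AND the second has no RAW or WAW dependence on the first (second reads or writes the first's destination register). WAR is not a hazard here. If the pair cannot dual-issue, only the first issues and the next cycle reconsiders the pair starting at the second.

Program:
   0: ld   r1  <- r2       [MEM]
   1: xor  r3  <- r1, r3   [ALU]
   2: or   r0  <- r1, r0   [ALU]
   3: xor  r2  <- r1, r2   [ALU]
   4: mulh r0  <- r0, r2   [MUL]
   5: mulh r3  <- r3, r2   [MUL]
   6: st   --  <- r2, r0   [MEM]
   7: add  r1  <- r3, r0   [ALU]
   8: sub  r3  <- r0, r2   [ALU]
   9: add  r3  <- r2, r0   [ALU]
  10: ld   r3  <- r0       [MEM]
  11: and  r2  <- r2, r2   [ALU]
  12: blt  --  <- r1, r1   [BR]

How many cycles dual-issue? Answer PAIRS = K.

PAIRS = 4

0. ld @i0  | RAW r1
1. xor+or @i1,i2  | pair
2. xor @i3  | RAW r2
3. mulh @i4  | no-port MUL/MUL
4. mulh+st @i5,i6  | pair
5. add+sub @i7,i8  | pair
6. add @i9  | WAW r3
7. ld+and @i10,i11  | pair
8. blt @i12  | tail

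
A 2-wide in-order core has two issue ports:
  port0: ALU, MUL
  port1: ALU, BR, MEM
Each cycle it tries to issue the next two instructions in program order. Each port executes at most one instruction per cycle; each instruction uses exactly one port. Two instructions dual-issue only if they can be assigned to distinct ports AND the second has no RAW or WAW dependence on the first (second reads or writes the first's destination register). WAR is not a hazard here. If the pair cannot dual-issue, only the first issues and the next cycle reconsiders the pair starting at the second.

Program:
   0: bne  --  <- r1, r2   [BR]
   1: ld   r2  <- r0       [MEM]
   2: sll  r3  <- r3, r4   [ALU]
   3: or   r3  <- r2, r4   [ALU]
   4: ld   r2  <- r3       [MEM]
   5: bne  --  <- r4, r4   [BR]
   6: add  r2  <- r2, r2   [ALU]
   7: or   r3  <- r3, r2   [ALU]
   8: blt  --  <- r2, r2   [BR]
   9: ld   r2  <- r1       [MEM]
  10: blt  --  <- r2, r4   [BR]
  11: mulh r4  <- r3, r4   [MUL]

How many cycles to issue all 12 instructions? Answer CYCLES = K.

0. bne @i0  | no-port BR/MEM
1. ld+sll @i1+i2  | 2-wide
2. or @i3  | RAW r3
3. ld @i4  | no-port MEM/BR
4. bne+add @i5+i6  | 2-wide
5. or+blt @i7+i8  | 2-wide
6. ld @i9  | no-port MEM/BR
7. blt+mulh @i10+i11  | 2-wide

CYCLES = 8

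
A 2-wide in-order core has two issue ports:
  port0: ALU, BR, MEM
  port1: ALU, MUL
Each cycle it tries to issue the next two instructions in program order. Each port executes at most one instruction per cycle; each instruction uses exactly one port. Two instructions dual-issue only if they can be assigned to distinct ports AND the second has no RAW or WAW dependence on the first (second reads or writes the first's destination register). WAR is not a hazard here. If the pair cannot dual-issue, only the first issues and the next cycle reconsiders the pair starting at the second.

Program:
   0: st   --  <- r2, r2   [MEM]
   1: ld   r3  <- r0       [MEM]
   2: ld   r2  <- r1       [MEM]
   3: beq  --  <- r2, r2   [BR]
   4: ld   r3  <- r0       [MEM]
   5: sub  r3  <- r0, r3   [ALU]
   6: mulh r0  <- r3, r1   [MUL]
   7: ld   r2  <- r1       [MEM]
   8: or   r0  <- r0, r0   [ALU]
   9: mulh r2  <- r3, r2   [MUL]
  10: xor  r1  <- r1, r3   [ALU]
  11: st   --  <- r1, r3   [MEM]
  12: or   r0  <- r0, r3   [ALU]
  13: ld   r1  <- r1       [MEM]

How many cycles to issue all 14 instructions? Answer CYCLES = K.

CYCLES = 11

c0: i0 st  no-port MEM/MEM
c1: i1 ld  no-port MEM/MEM
c2: i2 ld  no-port MEM/BR
c3: i3 beq  no-port BR/MEM
c4: i4 ld  RAW+WAW r3
c5: i5 sub  RAW r3
c6: i6&i7 mulh ld  dual
c7: i8&i9 or mulh  dual
c8: i10 xor  RAW r1
c9: i11&i12 st or  dual
c10: i13 ld  tail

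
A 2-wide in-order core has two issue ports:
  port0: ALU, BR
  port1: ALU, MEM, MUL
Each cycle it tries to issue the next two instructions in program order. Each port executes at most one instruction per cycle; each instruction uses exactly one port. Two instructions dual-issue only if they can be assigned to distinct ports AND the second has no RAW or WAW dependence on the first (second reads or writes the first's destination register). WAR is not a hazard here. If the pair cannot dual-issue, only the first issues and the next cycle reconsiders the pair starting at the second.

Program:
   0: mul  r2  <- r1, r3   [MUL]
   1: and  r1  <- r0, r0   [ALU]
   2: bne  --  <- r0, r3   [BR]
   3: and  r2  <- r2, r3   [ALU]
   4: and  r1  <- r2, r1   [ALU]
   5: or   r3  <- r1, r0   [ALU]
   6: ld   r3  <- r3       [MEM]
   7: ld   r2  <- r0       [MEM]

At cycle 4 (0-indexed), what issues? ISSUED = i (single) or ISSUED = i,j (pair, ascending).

t=0 i0&i1:mul/and ; 2-wide
t=1 i2&i3:bne/and ; 2-wide
t=2 i4:and ; RAW r1
t=3 i5:or ; RAW+WAW r3
t=4 i6:ld ; no-port MEM/MEM
t=5 i7:ld ; tail

ISSUED = 6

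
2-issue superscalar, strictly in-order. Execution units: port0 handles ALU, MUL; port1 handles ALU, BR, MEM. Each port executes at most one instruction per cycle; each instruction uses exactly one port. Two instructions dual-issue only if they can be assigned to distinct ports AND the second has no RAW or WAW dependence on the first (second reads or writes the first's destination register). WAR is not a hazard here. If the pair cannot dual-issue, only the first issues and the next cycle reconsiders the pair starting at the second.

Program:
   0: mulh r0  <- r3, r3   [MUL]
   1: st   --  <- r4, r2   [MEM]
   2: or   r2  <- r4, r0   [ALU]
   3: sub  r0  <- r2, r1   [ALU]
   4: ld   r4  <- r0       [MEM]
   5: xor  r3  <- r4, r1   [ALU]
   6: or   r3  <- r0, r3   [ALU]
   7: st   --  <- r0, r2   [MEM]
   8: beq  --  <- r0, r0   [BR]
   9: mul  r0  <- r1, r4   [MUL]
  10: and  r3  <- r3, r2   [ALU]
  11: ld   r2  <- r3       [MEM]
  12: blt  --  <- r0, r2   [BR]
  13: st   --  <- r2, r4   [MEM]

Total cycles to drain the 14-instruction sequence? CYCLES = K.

0. mulh.MUL st.MEM @i0&i1  | dual
1. or.ALU @i2  | RAW r2
2. sub.ALU @i3  | RAW r0
3. ld.MEM @i4  | RAW r4
4. xor.ALU @i5  | RAW+WAW r3
5. or.ALU st.MEM @i6&i7  | dual
6. beq.BR mul.MUL @i8&i9  | dual
7. and.ALU @i10  | RAW r3
8. ld.MEM @i11  | no-port MEM/BR
9. blt.BR @i12  | no-port BR/MEM
10. st.MEM @i13  | tail

CYCLES = 11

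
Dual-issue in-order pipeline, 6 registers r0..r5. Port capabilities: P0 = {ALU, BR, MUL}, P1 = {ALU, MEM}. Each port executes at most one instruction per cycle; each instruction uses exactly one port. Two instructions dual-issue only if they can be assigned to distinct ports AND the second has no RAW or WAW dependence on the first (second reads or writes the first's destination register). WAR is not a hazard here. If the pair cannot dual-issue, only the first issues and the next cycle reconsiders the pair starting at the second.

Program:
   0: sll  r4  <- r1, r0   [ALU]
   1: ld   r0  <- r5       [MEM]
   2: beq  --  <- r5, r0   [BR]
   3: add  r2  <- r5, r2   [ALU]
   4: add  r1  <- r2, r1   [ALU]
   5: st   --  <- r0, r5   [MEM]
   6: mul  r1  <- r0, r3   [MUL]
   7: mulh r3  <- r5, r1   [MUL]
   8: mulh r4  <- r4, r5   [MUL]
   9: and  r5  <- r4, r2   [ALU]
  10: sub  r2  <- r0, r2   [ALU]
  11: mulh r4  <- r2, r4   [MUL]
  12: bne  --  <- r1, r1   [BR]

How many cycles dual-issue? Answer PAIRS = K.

0. sll;ld @i0,i1  | 2-wide
1. beq;add @i2,i3  | 2-wide
2. add;st @i4,i5  | 2-wide
3. mul @i6  | no-port MUL/MUL
4. mulh @i7  | no-port MUL/MUL
5. mulh @i8  | RAW r4
6. and;sub @i9,i10  | 2-wide
7. mulh @i11  | no-port MUL/BR
8. bne @i12  | tail

PAIRS = 4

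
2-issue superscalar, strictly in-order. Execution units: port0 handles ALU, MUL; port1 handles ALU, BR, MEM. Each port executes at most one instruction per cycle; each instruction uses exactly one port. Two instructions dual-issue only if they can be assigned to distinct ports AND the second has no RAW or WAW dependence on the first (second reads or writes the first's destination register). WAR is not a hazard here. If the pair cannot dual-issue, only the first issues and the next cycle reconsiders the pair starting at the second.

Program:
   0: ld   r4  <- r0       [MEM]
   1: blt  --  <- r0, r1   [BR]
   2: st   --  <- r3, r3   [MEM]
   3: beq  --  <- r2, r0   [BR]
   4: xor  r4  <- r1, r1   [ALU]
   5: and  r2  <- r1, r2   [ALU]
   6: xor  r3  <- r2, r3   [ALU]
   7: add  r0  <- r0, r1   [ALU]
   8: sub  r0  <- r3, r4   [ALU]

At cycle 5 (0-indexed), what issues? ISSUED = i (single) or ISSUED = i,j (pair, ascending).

ISSUED = 6,7

t=0 i0:ld ; no-port MEM/BR
t=1 i1:blt ; no-port BR/MEM
t=2 i2:st ; no-port MEM/BR
t=3 i3&i4:beq;xor ; dual
t=4 i5:and ; RAW r2
t=5 i6&i7:xor;add ; dual
t=6 i8:sub ; tail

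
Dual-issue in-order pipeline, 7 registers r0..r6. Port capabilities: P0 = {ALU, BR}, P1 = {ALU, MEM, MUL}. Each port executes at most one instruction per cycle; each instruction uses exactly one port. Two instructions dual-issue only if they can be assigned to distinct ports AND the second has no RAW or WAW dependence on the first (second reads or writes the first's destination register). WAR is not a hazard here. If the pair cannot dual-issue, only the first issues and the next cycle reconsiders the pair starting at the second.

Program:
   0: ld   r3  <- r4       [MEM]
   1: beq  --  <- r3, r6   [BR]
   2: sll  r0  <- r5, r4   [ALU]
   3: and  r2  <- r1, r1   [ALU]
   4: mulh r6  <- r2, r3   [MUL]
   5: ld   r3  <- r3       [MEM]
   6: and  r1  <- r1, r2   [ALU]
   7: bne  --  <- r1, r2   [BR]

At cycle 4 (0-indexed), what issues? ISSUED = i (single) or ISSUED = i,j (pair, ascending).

ISSUED = 5,6

c0: i0 ld.MEM  RAW r3
c1: i1+i2 beq.BR;sll.ALU  2-wide
c2: i3 and.ALU  RAW r2
c3: i4 mulh.MUL  no-port MUL/MEM
c4: i5+i6 ld.MEM;and.ALU  2-wide
c5: i7 bne.BR  tail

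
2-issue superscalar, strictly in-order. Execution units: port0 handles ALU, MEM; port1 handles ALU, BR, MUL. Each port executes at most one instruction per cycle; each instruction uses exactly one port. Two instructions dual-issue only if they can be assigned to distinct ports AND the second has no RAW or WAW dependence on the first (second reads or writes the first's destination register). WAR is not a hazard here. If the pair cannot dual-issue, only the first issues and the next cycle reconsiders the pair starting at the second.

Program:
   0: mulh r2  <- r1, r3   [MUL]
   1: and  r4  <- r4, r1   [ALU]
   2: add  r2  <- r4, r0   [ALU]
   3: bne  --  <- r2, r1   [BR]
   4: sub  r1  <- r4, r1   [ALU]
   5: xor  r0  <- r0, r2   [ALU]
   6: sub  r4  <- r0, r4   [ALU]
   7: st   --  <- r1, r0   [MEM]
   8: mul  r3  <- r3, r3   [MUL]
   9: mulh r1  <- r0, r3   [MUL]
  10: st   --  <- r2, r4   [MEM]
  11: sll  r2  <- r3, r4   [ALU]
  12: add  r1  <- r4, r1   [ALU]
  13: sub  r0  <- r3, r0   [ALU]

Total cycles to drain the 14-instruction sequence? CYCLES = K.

t=0 i0,i1:mulh;and ; pair
t=1 i2:add ; RAW r2
t=2 i3,i4:bne;sub ; pair
t=3 i5:xor ; RAW r0
t=4 i6,i7:sub;st ; pair
t=5 i8:mul ; no-port MUL/MUL
t=6 i9,i10:mulh;st ; pair
t=7 i11,i12:sll;add ; pair
t=8 i13:sub ; tail

CYCLES = 9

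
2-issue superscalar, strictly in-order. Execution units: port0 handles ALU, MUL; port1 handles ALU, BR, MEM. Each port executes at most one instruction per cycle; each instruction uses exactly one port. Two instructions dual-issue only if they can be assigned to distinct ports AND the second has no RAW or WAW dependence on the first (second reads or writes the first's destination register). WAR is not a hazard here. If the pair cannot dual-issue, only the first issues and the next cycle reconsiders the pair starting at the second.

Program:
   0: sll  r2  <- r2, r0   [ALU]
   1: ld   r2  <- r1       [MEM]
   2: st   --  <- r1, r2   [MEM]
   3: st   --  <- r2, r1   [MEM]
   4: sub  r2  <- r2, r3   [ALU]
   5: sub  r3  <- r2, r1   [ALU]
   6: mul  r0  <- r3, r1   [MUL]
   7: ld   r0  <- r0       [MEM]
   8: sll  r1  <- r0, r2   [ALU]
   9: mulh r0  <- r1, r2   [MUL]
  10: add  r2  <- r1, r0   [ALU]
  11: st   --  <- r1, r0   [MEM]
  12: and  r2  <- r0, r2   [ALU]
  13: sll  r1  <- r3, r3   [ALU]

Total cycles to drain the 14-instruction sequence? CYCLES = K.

CYCLES = 11

c0: i0 sll.ALU  WAW r2
c1: i1 ld.MEM  no-port MEM/MEM
c2: i2 st.MEM  no-port MEM/MEM
c3: i3/i4 st.MEM;sub.ALU  dual
c4: i5 sub.ALU  RAW r3
c5: i6 mul.MUL  RAW+WAW r0
c6: i7 ld.MEM  RAW r0
c7: i8 sll.ALU  RAW r1
c8: i9 mulh.MUL  RAW r0
c9: i10/i11 add.ALU;st.MEM  dual
c10: i12/i13 and.ALU;sll.ALU  dual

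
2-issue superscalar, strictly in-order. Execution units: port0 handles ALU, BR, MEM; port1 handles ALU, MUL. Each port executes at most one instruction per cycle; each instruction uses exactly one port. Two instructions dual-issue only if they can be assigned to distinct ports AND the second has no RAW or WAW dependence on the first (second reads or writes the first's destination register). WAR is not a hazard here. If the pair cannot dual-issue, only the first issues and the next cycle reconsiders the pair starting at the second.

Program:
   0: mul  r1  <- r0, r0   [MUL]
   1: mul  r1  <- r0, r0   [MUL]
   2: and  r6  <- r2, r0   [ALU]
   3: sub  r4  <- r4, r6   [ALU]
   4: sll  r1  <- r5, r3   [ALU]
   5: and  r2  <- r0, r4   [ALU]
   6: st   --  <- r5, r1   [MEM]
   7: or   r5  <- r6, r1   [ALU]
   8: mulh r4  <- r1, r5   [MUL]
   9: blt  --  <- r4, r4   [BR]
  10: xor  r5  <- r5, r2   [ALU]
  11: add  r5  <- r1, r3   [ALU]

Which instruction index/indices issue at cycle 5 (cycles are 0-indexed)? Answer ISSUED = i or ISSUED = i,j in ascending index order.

ISSUED = 8

[0] i0  mul.MUL  -- no-port MUL/MUL
[1] i1+i2  mul.MUL;and.ALU  -- pair
[2] i3+i4  sub.ALU;sll.ALU  -- pair
[3] i5+i6  and.ALU;st.MEM  -- pair
[4] i7  or.ALU  -- RAW r5
[5] i8  mulh.MUL  -- RAW r4
[6] i9+i10  blt.BR;xor.ALU  -- pair
[7] i11  add.ALU  -- tail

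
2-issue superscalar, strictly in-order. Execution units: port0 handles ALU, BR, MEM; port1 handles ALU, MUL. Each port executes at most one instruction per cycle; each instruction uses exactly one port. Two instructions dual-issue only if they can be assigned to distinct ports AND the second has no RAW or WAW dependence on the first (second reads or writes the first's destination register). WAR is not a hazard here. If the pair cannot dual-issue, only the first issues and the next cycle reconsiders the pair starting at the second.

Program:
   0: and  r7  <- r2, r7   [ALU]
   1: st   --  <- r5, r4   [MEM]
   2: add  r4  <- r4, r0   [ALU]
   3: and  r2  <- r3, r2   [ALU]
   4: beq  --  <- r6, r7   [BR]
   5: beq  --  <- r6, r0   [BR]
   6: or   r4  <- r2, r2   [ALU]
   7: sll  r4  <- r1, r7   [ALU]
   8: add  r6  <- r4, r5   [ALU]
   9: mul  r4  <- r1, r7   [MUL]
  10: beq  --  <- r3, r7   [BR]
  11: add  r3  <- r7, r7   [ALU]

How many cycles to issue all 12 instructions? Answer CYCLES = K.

CYCLES = 7

#0 head=0: and+st i0/i1 dual
#1 head=2: add+and i2/i3 dual
#2 head=4: beq i4 no-port BR/BR
#3 head=5: beq+or i5/i6 dual
#4 head=7: sll i7 RAW r4
#5 head=8: add+mul i8/i9 dual
#6 head=10: beq+add i10/i11 dual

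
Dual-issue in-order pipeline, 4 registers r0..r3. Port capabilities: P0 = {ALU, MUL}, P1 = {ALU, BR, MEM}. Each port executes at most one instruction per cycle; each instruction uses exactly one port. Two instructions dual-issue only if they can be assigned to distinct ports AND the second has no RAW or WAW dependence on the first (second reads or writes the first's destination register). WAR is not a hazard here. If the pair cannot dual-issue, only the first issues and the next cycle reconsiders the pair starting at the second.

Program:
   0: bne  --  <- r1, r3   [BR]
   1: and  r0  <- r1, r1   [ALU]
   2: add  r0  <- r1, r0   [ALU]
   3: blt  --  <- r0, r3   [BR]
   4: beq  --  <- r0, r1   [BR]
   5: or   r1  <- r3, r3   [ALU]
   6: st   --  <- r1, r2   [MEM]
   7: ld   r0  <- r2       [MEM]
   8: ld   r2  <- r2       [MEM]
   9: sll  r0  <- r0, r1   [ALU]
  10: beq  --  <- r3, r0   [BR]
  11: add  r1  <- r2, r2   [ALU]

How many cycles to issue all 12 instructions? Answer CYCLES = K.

t=0 i0/i1:bne.BR/and.ALU ; dual
t=1 i2:add.ALU ; RAW r0
t=2 i3:blt.BR ; no-port BR/BR
t=3 i4/i5:beq.BR/or.ALU ; dual
t=4 i6:st.MEM ; no-port MEM/MEM
t=5 i7:ld.MEM ; no-port MEM/MEM
t=6 i8/i9:ld.MEM/sll.ALU ; dual
t=7 i10/i11:beq.BR/add.ALU ; dual

CYCLES = 8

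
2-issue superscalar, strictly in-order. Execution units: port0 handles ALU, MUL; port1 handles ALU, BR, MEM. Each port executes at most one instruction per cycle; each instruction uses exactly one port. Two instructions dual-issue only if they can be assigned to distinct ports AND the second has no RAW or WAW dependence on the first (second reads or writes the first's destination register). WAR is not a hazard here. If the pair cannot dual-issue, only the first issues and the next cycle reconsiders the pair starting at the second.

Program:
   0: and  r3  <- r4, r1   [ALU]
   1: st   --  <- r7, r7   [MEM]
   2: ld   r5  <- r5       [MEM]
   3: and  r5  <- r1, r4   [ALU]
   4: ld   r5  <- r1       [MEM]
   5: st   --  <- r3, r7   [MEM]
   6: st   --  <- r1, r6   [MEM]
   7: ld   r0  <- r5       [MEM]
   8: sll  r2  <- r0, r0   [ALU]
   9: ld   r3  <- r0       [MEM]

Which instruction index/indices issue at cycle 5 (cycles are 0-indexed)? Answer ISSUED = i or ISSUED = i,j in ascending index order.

0. and+st @i0,i1  | 2-wide
1. ld @i2  | WAW r5
2. and @i3  | WAW r5
3. ld @i4  | no-port MEM/MEM
4. st @i5  | no-port MEM/MEM
5. st @i6  | no-port MEM/MEM
6. ld @i7  | RAW r0
7. sll+ld @i8,i9  | 2-wide

ISSUED = 6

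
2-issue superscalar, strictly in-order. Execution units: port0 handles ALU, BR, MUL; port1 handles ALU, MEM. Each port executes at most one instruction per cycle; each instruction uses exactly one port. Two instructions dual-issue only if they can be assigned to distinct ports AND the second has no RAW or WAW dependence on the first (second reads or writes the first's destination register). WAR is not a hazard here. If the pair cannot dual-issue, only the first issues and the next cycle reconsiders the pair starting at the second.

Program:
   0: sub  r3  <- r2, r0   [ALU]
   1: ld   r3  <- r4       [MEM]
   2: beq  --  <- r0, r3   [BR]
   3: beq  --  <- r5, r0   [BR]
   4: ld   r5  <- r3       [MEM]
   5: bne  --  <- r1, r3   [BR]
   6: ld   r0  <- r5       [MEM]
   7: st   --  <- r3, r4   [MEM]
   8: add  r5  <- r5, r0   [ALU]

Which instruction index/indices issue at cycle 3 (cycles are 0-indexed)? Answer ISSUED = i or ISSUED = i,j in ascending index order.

[0] i0  sub.ALU  -- WAW r3
[1] i1  ld.MEM  -- RAW r3
[2] i2  beq.BR  -- no-port BR/BR
[3] i3+i4  beq.BR ld.MEM  -- pair
[4] i5+i6  bne.BR ld.MEM  -- pair
[5] i7+i8  st.MEM add.ALU  -- pair

ISSUED = 3,4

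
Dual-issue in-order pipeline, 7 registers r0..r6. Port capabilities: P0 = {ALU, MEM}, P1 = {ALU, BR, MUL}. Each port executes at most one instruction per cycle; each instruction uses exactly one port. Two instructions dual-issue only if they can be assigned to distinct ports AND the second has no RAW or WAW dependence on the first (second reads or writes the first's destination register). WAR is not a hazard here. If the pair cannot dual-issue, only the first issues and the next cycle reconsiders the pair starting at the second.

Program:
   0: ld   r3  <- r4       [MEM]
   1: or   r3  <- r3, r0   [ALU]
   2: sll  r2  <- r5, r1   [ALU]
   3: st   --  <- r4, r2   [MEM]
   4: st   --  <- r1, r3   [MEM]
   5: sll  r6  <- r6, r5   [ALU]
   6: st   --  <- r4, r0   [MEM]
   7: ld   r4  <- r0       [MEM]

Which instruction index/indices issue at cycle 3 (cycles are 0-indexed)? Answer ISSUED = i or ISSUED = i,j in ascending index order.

#0 head=0: ld.MEM i0 RAW+WAW r3
#1 head=1: or.ALU/sll.ALU i1/i2 pair
#2 head=3: st.MEM i3 no-port MEM/MEM
#3 head=4: st.MEM/sll.ALU i4/i5 pair
#4 head=6: st.MEM i6 no-port MEM/MEM
#5 head=7: ld.MEM i7 tail

ISSUED = 4,5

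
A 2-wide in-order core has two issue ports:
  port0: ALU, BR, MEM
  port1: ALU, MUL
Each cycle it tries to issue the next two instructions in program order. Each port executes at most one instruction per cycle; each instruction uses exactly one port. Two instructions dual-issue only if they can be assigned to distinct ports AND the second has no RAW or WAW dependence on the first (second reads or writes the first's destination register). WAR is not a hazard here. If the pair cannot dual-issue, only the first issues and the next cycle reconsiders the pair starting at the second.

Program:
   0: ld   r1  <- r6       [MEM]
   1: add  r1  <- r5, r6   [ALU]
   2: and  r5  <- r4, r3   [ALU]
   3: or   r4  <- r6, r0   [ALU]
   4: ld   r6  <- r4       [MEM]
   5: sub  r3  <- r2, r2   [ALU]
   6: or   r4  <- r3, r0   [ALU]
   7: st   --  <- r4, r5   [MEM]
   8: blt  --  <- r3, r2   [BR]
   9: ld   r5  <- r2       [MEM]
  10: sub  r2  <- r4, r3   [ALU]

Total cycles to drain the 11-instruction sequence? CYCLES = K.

c0: i0 ld  WAW r1
c1: i1&i2 add;and  2-wide
c2: i3 or  RAW r4
c3: i4&i5 ld;sub  2-wide
c4: i6 or  RAW r4
c5: i7 st  no-port MEM/BR
c6: i8 blt  no-port BR/MEM
c7: i9&i10 ld;sub  2-wide

CYCLES = 8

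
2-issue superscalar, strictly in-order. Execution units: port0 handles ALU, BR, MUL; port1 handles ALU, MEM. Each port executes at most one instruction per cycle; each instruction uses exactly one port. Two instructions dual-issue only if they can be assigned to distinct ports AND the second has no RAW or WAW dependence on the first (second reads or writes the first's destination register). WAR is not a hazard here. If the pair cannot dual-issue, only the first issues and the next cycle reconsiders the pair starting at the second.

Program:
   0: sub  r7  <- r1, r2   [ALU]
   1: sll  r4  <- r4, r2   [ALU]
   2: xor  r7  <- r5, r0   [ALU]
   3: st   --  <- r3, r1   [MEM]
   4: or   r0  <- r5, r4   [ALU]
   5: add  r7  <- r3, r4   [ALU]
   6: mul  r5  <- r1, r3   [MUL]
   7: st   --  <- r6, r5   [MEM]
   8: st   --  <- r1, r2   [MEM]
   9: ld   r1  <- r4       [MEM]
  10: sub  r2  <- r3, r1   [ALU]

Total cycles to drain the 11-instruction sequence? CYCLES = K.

c0: i0&i1 sub+sll  2-wide
c1: i2&i3 xor+st  2-wide
c2: i4&i5 or+add  2-wide
c3: i6 mul  RAW r5
c4: i7 st  no-port MEM/MEM
c5: i8 st  no-port MEM/MEM
c6: i9 ld  RAW r1
c7: i10 sub  tail

CYCLES = 8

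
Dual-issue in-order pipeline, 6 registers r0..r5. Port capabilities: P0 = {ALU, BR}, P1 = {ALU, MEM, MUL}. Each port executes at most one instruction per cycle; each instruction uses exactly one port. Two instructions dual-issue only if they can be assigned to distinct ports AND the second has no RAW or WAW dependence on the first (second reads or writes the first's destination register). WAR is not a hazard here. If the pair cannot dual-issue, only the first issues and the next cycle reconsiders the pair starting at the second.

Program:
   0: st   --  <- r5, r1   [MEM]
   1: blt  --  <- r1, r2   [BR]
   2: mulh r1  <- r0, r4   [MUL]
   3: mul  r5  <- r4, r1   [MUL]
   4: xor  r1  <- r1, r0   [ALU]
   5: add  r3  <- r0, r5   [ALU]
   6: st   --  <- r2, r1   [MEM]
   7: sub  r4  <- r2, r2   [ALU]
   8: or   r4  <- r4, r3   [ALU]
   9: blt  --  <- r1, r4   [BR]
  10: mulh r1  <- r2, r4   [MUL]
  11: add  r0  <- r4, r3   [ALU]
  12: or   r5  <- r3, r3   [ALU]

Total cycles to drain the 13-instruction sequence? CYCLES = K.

CYCLES = 8

0. st.MEM;blt.BR @i0,i1  | dual
1. mulh.MUL @i2  | no-port MUL/MUL
2. mul.MUL;xor.ALU @i3,i4  | dual
3. add.ALU;st.MEM @i5,i6  | dual
4. sub.ALU @i7  | RAW+WAW r4
5. or.ALU @i8  | RAW r4
6. blt.BR;mulh.MUL @i9,i10  | dual
7. add.ALU;or.ALU @i11,i12  | dual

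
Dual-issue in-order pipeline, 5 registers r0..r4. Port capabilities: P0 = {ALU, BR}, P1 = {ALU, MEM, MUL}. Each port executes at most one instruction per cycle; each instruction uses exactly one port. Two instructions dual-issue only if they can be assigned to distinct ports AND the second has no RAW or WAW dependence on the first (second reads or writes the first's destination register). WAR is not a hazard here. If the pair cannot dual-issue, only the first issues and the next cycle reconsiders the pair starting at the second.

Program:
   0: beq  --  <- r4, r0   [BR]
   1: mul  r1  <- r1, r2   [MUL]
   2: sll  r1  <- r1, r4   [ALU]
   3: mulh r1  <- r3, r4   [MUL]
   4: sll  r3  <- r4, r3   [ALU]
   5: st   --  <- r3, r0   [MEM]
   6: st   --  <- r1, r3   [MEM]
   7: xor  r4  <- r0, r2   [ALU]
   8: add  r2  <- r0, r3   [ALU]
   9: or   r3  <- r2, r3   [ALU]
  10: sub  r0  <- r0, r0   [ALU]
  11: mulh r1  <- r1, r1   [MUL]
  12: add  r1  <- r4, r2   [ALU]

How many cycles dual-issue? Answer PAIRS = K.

PAIRS = 4

#0 head=0: beq.BR/mul.MUL i0/i1 pair
#1 head=2: sll.ALU i2 WAW r1
#2 head=3: mulh.MUL/sll.ALU i3/i4 pair
#3 head=5: st.MEM i5 no-port MEM/MEM
#4 head=6: st.MEM/xor.ALU i6/i7 pair
#5 head=8: add.ALU i8 RAW r2
#6 head=9: or.ALU/sub.ALU i9/i10 pair
#7 head=11: mulh.MUL i11 WAW r1
#8 head=12: add.ALU i12 tail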